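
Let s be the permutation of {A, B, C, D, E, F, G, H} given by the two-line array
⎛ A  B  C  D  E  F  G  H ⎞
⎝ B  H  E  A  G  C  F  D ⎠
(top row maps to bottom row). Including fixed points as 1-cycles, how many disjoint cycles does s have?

The cycle decomposition is (A B H D)(C E G F), which has 2 cycles (counting 1-cycles).

2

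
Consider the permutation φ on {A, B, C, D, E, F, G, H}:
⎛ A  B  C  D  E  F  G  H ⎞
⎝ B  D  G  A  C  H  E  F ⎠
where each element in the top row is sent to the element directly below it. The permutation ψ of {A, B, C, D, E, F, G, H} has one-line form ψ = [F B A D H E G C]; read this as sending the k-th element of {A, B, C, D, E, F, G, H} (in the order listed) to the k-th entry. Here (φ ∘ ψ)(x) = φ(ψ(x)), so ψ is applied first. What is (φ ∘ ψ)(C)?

ψ(C) = A, then φ(A) = B; composing gives (φ ∘ ψ)(C) = B.

B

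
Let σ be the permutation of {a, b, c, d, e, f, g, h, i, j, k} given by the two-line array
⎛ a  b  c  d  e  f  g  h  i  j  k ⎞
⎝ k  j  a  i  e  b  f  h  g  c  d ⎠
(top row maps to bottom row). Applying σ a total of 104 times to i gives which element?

c

Tracing i → g → … returns to i after 9 steps, so i lies in a 9-cycle (a k d i g f b j c).
Powers repeat with period 9 on this cycle, and 104 mod 9 = 5, so σ^104(i) = σ^5(i).
Stepping 5 places around the cycle: i → g → f → b → j → c.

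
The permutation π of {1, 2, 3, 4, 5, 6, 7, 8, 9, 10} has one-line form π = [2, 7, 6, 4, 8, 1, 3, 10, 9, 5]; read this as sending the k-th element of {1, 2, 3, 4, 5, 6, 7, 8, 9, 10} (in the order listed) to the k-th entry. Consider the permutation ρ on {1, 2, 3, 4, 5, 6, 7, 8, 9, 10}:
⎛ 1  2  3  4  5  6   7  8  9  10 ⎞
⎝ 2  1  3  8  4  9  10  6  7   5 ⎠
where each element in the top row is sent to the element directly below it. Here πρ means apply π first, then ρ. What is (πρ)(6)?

π(6) = 1, then ρ(1) = 2; composing gives (πρ)(6) = 2.

2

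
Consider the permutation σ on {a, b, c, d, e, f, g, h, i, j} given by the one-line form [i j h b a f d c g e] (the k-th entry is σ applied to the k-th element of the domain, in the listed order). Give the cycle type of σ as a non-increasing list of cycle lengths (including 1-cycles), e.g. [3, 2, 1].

The disjoint cycles are (a, i, g, d, b, j, e)(c, h)(f), with lengths 7, 2, 1 in non-increasing order.

[7, 2, 1]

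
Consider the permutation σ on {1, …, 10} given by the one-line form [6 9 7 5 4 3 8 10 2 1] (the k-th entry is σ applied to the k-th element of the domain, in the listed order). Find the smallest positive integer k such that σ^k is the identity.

6

The disjoint-cycle form of σ has cycle lengths 6, 2, 2.
The order of σ is the least common multiple of its cycle lengths: lcm(6, 2, 2) = 6.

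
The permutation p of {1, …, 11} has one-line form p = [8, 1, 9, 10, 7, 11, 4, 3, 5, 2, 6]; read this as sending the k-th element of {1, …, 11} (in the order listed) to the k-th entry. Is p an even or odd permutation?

odd

In disjoint-cycle form the cycle lengths are 9, 2.
A cycle of length ℓ contributes ℓ−1 transpositions, so p is a product of 8 + 1 = 9 transpositions — odd.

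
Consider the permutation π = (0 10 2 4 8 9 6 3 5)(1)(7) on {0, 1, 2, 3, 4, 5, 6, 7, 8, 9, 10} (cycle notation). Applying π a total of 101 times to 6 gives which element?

6 lies in the 9-cycle (0 10 2 4 8 9 6 3 5).
Since the cycle has length 9, π^101 acts on it the same as π^2 (101 mod 9 = 2).
Advancing 2 steps from 6: 6 → 3 → 5.

5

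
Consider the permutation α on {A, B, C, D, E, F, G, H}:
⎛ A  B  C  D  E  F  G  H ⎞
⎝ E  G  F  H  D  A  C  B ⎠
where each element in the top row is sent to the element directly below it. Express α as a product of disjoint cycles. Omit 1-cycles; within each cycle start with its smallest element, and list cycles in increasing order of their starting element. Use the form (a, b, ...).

(A, E, D, H, B, G, C, F)

From A: A → E → D → H → B → G → C → F → A, closing the cycle (A, E, D, H, B, G, C, F).
Continuing from each remaining unvisited element yields (A, E, D, H, B, G, C, F).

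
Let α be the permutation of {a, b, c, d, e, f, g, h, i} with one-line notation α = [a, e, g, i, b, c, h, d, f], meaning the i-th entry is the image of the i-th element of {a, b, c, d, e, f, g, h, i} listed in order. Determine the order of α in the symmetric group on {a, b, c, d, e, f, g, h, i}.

The disjoint-cycle form of α has cycle lengths 6, 2, 1.
The order is lcm(6, 2) = 6.

6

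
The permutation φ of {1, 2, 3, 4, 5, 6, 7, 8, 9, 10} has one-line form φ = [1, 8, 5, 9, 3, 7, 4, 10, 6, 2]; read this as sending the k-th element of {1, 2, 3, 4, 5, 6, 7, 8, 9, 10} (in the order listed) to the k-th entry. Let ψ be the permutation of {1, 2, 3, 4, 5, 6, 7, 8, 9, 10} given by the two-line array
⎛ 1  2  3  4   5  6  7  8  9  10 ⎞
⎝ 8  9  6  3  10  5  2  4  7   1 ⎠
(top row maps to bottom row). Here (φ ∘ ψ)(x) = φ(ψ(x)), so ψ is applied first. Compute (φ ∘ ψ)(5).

2

(φ ∘ ψ)(5) = φ(ψ(5)). ψ(5) = 10, then φ(10) = 2. So (φ ∘ ψ)(5) = 2.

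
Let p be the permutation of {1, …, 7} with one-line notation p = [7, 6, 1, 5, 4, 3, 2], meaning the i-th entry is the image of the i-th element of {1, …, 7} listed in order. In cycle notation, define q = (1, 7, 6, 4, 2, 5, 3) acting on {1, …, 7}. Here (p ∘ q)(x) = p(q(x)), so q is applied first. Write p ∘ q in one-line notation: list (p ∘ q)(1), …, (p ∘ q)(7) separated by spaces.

2 4 7 6 1 5 3

Chase each element through q then p: 1 → 7 → 2; 2 → 5 → 4; 3 → 1 → 7; 4 → 2 → 6; 5 → 3 → 1; 6 → 4 → 5; 7 → 6 → 3.
Collecting the images, p ∘ q = [2 4 7 6 1 5 3].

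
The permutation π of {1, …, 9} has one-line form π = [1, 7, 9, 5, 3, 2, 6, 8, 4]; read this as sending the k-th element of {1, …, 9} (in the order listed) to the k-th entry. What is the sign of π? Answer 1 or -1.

-1

In disjoint-cycle form the cycle lengths are 4, 3, 1, 1.
A cycle of length ℓ contributes ℓ−1 transpositions, so π is a product of 3 + 2 = 5 transpositions — odd.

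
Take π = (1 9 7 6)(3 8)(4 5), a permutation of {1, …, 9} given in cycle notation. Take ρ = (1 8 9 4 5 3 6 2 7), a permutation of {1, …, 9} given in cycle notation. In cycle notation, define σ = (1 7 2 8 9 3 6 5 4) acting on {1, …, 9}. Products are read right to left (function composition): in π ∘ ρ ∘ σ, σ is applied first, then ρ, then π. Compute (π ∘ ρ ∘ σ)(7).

Chase 7: σ(7) = 2; ρ(2) = 7; π(7) = 6. Hence (π ∘ ρ ∘ σ)(7) = 6.

6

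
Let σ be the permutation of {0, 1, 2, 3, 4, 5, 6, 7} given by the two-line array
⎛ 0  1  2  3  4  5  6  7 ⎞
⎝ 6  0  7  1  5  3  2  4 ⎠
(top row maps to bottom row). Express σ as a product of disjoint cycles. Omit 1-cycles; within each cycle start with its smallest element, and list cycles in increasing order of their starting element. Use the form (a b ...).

(0 6 2 7 4 5 3 1)

From 0: 0 → 6 → 2 → 7 → 4 → 5 → 3 → 1 → 0, closing the cycle (0 6 2 7 4 5 3 1).
Repeating from the next unused element and collecting all non-trivial cycles gives (0 6 2 7 4 5 3 1).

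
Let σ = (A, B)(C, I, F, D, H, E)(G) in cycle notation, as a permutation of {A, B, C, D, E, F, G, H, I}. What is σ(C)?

I

C appears in (C, I, F, D, H, E); the next entry (wrapping around) is I.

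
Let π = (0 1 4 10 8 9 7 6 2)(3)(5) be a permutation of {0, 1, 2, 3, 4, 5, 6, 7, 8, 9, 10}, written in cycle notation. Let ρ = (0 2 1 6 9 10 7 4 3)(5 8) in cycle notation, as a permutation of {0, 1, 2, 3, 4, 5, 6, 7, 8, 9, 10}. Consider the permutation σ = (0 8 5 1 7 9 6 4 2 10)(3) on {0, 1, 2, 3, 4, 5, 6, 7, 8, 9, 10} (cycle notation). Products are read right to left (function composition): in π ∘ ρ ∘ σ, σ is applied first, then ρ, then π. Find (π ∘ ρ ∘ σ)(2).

6

(π ∘ ρ ∘ σ)(2) = π(ρ(σ(2))). σ(2) = 10, then ρ(10) = 7, then π(7) = 6, so the result is 6.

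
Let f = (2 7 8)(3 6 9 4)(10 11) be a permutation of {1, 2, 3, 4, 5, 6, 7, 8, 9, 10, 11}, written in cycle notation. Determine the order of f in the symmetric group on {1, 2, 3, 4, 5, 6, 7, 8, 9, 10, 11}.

The disjoint cycles have lengths 4, 3, 2, 1, 1.
The order is lcm(4, 3, 2) = 12.

12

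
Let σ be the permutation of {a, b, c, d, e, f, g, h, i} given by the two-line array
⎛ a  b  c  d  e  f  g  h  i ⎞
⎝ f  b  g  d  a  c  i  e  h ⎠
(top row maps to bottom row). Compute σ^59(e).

c

Tracing e → a → … returns to e after 7 steps, so e lies in a 7-cycle (a f c g i h e).
Powers repeat with period 7 on this cycle, and 59 mod 7 = 3, so σ^59(e) = σ^3(e).
Stepping 3 places around the cycle: e → a → f → c.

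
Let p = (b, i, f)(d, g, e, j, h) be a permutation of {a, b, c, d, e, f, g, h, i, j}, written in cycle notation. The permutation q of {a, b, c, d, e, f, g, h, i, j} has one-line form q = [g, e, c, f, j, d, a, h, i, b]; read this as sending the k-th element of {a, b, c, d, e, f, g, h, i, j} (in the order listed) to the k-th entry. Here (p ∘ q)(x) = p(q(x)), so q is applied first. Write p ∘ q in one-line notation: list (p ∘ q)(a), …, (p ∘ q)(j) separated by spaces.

e j c b h g a d f i

Chase each element through q then p: a → g → e; b → e → j; c → c → c; d → f → b; e → j → h; f → d → g; g → a → a; h → h → d; i → i → f; j → b → i.
So p ∘ q in one-line form is e j c b h g a d f i.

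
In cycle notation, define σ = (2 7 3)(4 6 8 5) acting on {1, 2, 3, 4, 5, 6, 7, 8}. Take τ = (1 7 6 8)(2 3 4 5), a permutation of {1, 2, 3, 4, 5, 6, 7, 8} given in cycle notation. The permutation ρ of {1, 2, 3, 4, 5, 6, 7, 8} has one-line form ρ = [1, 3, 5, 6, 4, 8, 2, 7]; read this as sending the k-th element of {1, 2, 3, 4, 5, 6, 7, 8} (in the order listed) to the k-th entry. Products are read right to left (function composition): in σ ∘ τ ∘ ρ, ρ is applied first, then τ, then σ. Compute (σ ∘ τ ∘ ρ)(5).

Apply the permutations in order: ρ(5) = 4, then τ(4) = 5, then σ(5) = 4. So (σ ∘ τ ∘ ρ)(5) = 4.

4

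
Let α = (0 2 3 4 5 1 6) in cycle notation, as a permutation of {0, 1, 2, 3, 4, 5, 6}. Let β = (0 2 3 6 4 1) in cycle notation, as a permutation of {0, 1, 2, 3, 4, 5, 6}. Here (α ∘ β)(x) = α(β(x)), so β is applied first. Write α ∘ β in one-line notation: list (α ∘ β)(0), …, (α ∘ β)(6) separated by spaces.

Chase each element through β then α: 0 → 2 → 3; 1 → 0 → 2; 2 → 3 → 4; 3 → 6 → 0; 4 → 1 → 6; 5 → 5 → 1; 6 → 4 → 5.
Collecting the images, α ∘ β = [3 2 4 0 6 1 5].

3 2 4 0 6 1 5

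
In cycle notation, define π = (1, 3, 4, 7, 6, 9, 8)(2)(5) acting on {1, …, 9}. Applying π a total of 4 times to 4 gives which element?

4 lies in the 7-cycle (1, 3, 4, 7, 6, 9, 8).
Advancing 4 steps from 4: 4 → 7 → 6 → 9 → 8.

8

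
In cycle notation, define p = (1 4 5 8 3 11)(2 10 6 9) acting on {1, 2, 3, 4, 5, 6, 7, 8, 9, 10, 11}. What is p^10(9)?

10

9 lies in the 4-cycle (2 10 6 9).
On a 4-cycle, p^4 is the identity, so p^10 = p^2 there (10 ≡ 2 mod 4).
Advancing 2 steps from 9: 9 → 2 → 10.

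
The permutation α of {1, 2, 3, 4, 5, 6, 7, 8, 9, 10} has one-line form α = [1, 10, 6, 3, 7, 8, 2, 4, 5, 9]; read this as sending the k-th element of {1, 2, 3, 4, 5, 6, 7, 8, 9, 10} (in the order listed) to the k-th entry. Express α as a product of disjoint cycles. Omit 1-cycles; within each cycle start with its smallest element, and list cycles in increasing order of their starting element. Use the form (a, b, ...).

(2, 10, 9, 5, 7)(3, 6, 8, 4)

Iterating α from 2 gives 2 → 10 → 9 → 5 → 7 → 2; that is the 5-cycle (2, 10, 9, 5, 7).
Repeating from the next unused element and collecting all non-trivial cycles gives (2, 10, 9, 5, 7)(3, 6, 8, 4).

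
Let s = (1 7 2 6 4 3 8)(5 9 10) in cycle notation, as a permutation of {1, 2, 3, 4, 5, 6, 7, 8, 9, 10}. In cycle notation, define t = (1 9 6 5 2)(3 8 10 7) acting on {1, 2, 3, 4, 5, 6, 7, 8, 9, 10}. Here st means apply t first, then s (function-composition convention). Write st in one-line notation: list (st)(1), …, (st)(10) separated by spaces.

10 7 1 3 6 9 8 5 4 2

Chase each element through t then s: 1 → 9 → 10; 2 → 1 → 7; 3 → 8 → 1; 4 → 4 → 3; 5 → 2 → 6; 6 → 5 → 9; 7 → 3 → 8; 8 → 10 → 5; 9 → 6 → 4; 10 → 7 → 2.
Collecting the images, st = [10 7 1 3 6 9 8 5 4 2].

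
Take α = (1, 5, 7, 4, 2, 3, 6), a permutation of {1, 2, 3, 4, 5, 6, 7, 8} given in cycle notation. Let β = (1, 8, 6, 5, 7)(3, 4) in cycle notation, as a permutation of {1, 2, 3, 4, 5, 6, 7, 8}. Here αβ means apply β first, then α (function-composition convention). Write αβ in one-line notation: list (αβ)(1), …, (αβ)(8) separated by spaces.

Chase each element through β then α: 1 → 8 → 8; 2 → 2 → 3; 3 → 4 → 2; 4 → 3 → 6; 5 → 7 → 4; 6 → 5 → 7; 7 → 1 → 5; 8 → 6 → 1.
Collecting the images, αβ = [8 3 2 6 4 7 5 1].

8 3 2 6 4 7 5 1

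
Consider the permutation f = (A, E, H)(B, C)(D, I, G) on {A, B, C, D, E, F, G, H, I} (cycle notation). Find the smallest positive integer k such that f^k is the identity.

6

The disjoint cycles have lengths 3, 3, 2, 1.
Since disjoint cycles commute, ord(f) = lcm(3, 3, 2) = 6.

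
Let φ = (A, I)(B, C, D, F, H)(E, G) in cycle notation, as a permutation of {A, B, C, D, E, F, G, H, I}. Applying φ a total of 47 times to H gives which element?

C

H lies in the 5-cycle (B, C, D, F, H).
Powers repeat with period 5 on this cycle, and 47 mod 5 = 2, so φ^47(H) = φ^2(H).
Stepping 2 places around the cycle: H → B → C.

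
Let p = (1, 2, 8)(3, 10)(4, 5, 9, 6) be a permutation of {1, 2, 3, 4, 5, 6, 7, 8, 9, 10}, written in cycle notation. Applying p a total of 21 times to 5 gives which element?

5 lies in the 4-cycle (4, 5, 9, 6).
Powers repeat with period 4 on this cycle, and 21 mod 4 = 1, so p^21(5) = p^1(5).
Advancing 1 step from 5: 5 → 9.

9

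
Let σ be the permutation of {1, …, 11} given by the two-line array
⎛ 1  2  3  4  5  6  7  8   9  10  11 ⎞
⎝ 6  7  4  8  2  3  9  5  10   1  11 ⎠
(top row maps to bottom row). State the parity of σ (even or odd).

odd

In disjoint-cycle form the cycle lengths are 10, 1.
A cycle of length ℓ contributes ℓ−1 transpositions, so σ is a product of 9 transpositions — odd.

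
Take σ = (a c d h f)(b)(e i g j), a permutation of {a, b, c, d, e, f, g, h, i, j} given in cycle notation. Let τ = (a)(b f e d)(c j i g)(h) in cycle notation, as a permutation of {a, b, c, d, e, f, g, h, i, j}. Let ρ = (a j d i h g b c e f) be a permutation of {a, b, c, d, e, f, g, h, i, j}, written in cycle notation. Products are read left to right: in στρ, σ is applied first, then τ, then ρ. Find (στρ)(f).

j

Apply the permutations in order: σ(f) = a, then τ(a) = a, then ρ(a) = j. So (στρ)(f) = j.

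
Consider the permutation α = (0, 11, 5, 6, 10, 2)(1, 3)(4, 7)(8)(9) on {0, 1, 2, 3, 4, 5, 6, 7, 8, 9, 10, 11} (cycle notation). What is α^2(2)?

2 lies in the 6-cycle (0, 11, 5, 6, 10, 2).
Advancing 2 steps from 2: 2 → 0 → 11.

11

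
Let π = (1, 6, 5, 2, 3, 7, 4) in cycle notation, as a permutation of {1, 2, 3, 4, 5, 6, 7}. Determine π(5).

2

5 appears in (1, 6, 5, 2, 3, 7, 4); the next entry (wrapping around) is 2.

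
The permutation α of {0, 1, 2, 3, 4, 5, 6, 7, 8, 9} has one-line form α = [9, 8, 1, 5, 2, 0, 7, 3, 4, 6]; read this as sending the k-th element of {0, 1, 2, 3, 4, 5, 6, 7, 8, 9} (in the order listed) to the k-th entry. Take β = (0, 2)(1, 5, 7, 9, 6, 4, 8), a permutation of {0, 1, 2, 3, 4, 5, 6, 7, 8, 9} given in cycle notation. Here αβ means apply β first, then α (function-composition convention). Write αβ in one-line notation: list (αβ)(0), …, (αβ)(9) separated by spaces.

Chase each element through β then α: 0 → 2 → 1; 1 → 5 → 0; 2 → 0 → 9; 3 → 3 → 5; 4 → 8 → 4; 5 → 7 → 3; 6 → 4 → 2; 7 → 9 → 6; 8 → 1 → 8; 9 → 6 → 7.
So αβ in one-line form is 1 0 9 5 4 3 2 6 8 7.

1 0 9 5 4 3 2 6 8 7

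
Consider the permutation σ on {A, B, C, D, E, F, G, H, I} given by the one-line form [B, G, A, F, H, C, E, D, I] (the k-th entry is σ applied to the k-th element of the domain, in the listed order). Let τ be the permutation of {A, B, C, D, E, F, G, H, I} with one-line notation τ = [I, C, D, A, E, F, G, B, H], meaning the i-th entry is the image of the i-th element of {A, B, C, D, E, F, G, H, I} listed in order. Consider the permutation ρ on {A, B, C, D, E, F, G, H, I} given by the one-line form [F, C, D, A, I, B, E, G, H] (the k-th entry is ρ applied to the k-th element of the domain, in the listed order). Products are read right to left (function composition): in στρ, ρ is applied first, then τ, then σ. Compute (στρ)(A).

Chase A: ρ(A) = F; τ(F) = F; σ(F) = C. Hence (στρ)(A) = C.

C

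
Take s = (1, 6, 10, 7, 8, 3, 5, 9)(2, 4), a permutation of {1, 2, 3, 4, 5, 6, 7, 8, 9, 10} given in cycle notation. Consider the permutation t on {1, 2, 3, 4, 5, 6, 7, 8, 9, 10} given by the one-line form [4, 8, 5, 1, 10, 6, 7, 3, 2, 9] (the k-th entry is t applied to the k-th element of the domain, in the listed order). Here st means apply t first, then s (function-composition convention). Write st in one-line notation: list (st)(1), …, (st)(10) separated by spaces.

(st)(x) = s(t(x)). Computing each image: s(t(1)) = s(4) = 2, s(t(2)) = s(8) = 3, s(t(3)) = s(5) = 9, s(t(4)) = s(1) = 6, s(t(5)) = s(10) = 7, s(t(6)) = s(6) = 10, s(t(7)) = s(7) = 8, s(t(8)) = s(3) = 5, s(t(9)) = s(2) = 4, s(t(10)) = s(9) = 1.
Hence st = [2 3 9 6 7 10 8 5 4 1].

2 3 9 6 7 10 8 5 4 1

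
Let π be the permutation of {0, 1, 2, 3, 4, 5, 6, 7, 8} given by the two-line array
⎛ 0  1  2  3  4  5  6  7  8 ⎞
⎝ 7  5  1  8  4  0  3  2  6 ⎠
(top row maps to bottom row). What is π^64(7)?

0

Tracing 7 → 2 → … returns to 7 after 5 steps, so 7 lies in a 5-cycle (0 7 2 1 5).
Since the cycle has length 5, π^64 acts on it the same as π^4 (64 mod 5 = 4).
Stepping 4 places around the cycle: 7 → 2 → 1 → 5 → 0.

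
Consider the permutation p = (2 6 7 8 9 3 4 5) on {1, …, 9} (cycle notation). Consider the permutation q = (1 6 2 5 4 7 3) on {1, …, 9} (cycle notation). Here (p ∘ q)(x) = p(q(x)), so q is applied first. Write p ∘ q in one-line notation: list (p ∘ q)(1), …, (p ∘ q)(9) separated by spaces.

7 2 1 8 5 6 4 9 3

For each element, apply q then p: 1 → 6 → 7; 2 → 5 → 2; 3 → 1 → 1; 4 → 7 → 8; 5 → 4 → 5; 6 → 2 → 6; 7 → 3 → 4; 8 → 8 → 9; 9 → 9 → 3.
So p ∘ q in one-line form is 7 2 1 8 5 6 4 9 3.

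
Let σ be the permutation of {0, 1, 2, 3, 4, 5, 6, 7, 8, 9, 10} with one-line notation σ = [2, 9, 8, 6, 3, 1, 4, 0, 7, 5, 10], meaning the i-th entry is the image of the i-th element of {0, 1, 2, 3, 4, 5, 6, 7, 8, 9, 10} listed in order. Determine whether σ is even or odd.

odd

In disjoint-cycle form the cycle lengths are 4, 3, 3, 1.
A cycle is odd iff its length is even; σ has 1 even-length cycle, so sgn(σ) = (−1)^1 and σ is odd.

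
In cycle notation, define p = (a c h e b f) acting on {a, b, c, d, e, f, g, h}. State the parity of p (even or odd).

odd

The cycle lengths are 6, 1, 1.
A cycle of length ℓ contributes ℓ−1 transpositions, so p is a product of 5 transpositions — odd.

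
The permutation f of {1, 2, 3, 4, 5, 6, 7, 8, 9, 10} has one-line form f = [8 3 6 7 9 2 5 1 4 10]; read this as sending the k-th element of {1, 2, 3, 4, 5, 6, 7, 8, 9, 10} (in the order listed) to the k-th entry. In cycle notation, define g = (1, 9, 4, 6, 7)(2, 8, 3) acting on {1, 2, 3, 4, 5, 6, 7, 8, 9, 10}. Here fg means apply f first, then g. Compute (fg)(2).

First apply f: f(2) = 3, then g(3) = 2. Thus (fg)(2) = 2.

2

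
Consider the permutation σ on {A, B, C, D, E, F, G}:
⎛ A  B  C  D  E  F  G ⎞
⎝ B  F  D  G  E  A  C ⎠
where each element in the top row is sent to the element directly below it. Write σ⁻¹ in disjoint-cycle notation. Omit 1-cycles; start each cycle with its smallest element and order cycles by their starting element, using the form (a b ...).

(A F B)(C G D)

The cycle decomposition of σ is (A B F)(C D G).
Reversing each cycle (and rotating so the smallest element leads) gives σ⁻¹ = (A F B)(C G D).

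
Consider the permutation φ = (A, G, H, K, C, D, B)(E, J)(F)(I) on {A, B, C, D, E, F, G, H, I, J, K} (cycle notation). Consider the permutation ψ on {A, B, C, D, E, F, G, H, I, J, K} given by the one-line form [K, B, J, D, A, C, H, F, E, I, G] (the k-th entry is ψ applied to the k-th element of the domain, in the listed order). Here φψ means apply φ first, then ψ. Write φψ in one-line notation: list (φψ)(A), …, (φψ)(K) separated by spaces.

H K D B I C F G E A J

Chase each element through φ then ψ: A → G → H; B → A → K; C → D → D; D → B → B; E → J → I; F → F → C; G → H → F; H → K → G; I → I → E; J → E → A; K → C → J.
Collecting the images, φψ = [H K D B I C F G E A J].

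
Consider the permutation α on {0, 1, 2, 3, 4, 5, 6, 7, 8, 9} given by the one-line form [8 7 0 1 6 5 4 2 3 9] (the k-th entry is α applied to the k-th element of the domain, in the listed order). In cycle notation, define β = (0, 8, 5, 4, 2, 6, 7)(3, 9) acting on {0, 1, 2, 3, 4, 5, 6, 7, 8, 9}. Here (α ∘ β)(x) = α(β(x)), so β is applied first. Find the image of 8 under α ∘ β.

5

(α ∘ β)(8) = α(β(8)). β(8) = 5, then α(5) = 5. So (α ∘ β)(8) = 5.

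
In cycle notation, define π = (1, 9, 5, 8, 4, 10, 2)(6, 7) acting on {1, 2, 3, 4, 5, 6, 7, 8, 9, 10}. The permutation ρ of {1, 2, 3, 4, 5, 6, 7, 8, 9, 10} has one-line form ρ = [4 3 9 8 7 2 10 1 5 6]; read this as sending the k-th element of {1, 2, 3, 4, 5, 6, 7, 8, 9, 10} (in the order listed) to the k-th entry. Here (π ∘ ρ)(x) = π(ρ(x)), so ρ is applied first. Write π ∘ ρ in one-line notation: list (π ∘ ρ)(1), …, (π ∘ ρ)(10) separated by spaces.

10 3 5 4 6 1 2 9 8 7

For each element, apply ρ then π: 1 → 4 → 10; 2 → 3 → 3; 3 → 9 → 5; 4 → 8 → 4; 5 → 7 → 6; 6 → 2 → 1; 7 → 10 → 2; 8 → 1 → 9; 9 → 5 → 8; 10 → 6 → 7.
So π ∘ ρ in one-line form is 10 3 5 4 6 1 2 9 8 7.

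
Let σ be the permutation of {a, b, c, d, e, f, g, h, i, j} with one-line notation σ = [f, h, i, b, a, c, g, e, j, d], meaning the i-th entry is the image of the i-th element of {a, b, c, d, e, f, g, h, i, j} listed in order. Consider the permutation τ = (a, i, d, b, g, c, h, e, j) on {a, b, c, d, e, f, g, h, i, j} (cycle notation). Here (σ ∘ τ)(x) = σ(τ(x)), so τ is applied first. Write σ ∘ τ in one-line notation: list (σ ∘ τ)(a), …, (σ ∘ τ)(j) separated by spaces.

(σ ∘ τ)(x) = σ(τ(x)). Computing each image: σ(τ(a)) = σ(i) = j, σ(τ(b)) = σ(g) = g, σ(τ(c)) = σ(h) = e, σ(τ(d)) = σ(b) = h, σ(τ(e)) = σ(j) = d, σ(τ(f)) = σ(f) = c, σ(τ(g)) = σ(c) = i, σ(τ(h)) = σ(e) = a, σ(τ(i)) = σ(d) = b, σ(τ(j)) = σ(a) = f.
Hence σ ∘ τ = [j g e h d c i a b f].

j g e h d c i a b f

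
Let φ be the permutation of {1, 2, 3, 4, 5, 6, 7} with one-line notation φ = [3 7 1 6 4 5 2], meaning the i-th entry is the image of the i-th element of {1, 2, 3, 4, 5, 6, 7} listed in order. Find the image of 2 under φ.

7

2 is element number 2 of the domain, and entry number 2 of the one-line form is 7, so φ(2) = 7.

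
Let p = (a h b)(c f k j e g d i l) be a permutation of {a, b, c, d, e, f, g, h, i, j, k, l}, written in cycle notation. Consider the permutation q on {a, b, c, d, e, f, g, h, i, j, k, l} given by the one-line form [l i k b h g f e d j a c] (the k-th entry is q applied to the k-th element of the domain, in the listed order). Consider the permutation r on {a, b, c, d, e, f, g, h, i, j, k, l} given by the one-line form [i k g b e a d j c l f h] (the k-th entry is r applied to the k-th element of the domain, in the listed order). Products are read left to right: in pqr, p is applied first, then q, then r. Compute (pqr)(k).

l

Chase k: p(k) = j; q(j) = j; r(j) = l. Hence (pqr)(k) = l.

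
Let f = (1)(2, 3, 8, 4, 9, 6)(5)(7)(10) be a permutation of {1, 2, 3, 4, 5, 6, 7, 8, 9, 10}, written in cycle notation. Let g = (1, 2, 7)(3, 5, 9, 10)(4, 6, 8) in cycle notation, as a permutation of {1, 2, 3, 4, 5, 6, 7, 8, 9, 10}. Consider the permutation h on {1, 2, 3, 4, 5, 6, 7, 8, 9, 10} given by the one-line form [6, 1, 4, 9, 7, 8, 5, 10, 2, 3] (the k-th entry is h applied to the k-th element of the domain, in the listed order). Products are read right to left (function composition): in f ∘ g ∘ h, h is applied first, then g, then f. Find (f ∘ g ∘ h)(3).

2

Apply the permutations in order: h(3) = 4, then g(4) = 6, then f(6) = 2. So (f ∘ g ∘ h)(3) = 2.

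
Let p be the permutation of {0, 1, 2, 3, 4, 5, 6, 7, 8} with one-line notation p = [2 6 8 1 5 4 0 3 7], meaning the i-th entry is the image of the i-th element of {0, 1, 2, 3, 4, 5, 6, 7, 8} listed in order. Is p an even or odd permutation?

In disjoint-cycle form the cycle lengths are 7, 2.
A cycle is odd iff its length is even; p has 1 even-length cycle, so sgn(p) = (−1)^1 and p is odd.

odd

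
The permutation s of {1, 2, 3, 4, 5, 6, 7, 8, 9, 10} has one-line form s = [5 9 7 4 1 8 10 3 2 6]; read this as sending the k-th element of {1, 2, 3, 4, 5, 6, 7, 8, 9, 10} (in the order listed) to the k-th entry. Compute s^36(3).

Tracing 3 → 7 → … returns to 3 after 5 steps, so 3 lies in a 5-cycle (3 7 10 6 8).
On a 5-cycle, s^5 is the identity, so s^36 = s^1 there (36 ≡ 1 mod 5).
Stepping 1 place around the cycle: 3 → 7.

7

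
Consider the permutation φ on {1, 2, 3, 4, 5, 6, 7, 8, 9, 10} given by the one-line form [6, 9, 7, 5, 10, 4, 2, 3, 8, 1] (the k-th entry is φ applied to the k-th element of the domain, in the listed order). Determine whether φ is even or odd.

even

In disjoint-cycle form the cycle lengths are 5, 5.
A cycle of length ℓ contributes ℓ−1 transpositions, so φ is a product of 4 + 4 = 8 transpositions — even.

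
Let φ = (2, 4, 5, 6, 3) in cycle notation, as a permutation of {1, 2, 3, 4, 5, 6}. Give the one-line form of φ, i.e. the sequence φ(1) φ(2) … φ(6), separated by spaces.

1 4 2 5 6 3

Reading each image from the cycles: 1↦1, 2↦4, 3↦2, 4↦5, 5↦6, 6↦3.
Listing these in domain order gives 1 4 2 5 6 3.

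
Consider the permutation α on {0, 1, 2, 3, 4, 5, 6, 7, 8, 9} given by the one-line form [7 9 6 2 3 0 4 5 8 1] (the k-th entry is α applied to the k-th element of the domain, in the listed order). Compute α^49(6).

Tracing 6 → 4 → … returns to 6 after 4 steps, so 6 lies in a 4-cycle (2 6 4 3).
On a 4-cycle, α^4 is the identity, so α^49 = α^1 there (49 ≡ 1 mod 4).
Stepping 1 place around the cycle: 6 → 4.

4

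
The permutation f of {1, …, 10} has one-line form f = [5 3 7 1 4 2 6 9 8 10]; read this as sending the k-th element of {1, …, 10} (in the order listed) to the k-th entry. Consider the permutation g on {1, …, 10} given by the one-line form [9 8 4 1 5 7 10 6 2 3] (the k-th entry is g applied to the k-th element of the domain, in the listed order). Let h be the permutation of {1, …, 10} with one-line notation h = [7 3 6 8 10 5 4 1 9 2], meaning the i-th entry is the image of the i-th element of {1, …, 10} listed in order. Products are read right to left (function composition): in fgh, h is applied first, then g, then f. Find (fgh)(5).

(fgh)(5) = f(g(h(5))). h(5) = 10, then g(10) = 3, then f(3) = 7, so the result is 7.

7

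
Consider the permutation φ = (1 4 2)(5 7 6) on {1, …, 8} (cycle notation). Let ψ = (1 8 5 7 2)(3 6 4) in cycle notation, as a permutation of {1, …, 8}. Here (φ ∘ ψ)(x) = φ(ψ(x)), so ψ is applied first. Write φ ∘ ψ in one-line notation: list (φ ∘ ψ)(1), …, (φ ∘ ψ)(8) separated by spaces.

(φ ∘ ψ)(x) = φ(ψ(x)). Computing each image: φ(ψ(1)) = φ(8) = 8, φ(ψ(2)) = φ(1) = 4, φ(ψ(3)) = φ(6) = 5, φ(ψ(4)) = φ(3) = 3, φ(ψ(5)) = φ(7) = 6, φ(ψ(6)) = φ(4) = 2, φ(ψ(7)) = φ(2) = 1, φ(ψ(8)) = φ(5) = 7.
Hence φ ∘ ψ = [8 4 5 3 6 2 1 7].

8 4 5 3 6 2 1 7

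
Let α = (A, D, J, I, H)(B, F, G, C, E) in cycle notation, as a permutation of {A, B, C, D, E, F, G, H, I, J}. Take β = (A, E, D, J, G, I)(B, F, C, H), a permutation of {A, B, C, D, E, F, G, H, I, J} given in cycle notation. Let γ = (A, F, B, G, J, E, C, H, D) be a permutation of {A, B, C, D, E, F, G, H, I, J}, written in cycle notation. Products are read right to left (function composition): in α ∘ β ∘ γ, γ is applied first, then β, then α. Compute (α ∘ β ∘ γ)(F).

G

Chase F: γ(F) = B; β(B) = F; α(F) = G. Hence (α ∘ β ∘ γ)(F) = G.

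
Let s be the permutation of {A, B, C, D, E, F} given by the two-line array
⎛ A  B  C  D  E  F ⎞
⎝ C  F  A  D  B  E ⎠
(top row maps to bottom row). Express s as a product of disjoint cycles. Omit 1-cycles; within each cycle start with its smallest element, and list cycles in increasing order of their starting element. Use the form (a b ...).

(A C)(B F E)

Iterating s from A gives A → C → A; that is the 2-cycle (A C).
Continuing from each remaining unvisited element yields (A C)(B F E).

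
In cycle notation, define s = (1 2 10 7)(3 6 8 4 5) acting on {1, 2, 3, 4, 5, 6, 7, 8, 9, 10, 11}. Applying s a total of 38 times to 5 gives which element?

8

5 lies in the 5-cycle (3 6 8 4 5).
On a 5-cycle, s^5 is the identity, so s^38 = s^3 there (38 ≡ 3 mod 5).
Advancing 3 steps from 5: 5 → 3 → 6 → 8.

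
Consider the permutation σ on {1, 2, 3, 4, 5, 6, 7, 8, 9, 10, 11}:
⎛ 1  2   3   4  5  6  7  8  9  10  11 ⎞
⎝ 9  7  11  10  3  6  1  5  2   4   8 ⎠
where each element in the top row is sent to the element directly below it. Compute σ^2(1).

Tracing 1 → 9 → … returns to 1 after 4 steps, so 1 lies in a 4-cycle (1 9 2 7).
Advancing 2 steps from 1: 1 → 9 → 2.

2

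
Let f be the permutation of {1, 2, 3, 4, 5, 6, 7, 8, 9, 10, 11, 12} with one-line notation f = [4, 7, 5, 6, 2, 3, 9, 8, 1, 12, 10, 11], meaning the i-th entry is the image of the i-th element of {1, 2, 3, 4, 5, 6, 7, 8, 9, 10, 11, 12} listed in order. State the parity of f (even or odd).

In disjoint-cycle form the cycle lengths are 8, 3, 1.
A cycle of length ℓ contributes ℓ−1 transpositions, so f is a product of 7 + 2 = 9 transpositions — odd.

odd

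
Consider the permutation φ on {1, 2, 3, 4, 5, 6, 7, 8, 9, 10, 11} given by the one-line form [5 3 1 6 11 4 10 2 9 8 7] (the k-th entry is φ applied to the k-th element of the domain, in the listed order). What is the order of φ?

The disjoint-cycle form of φ has cycle lengths 8, 2, 1.
The order of φ is the least common multiple of its cycle lengths: lcm(8, 2) = 8.

8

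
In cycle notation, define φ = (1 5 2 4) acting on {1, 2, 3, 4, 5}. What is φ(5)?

In the cycle (1 5 2 4), 5 is followed by 2, so φ(5) = 2.

2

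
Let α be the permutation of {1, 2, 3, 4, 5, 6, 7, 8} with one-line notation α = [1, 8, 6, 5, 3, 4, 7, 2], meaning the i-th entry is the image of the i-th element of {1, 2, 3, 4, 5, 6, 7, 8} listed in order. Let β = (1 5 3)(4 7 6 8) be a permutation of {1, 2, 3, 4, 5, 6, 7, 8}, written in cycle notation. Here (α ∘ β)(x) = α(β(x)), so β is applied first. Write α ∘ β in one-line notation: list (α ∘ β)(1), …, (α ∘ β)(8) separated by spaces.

Chase each element through β then α: 1 → 5 → 3; 2 → 2 → 8; 3 → 1 → 1; 4 → 7 → 7; 5 → 3 → 6; 6 → 8 → 2; 7 → 6 → 4; 8 → 4 → 5.
Collecting the images, α ∘ β = [3 8 1 7 6 2 4 5].

3 8 1 7 6 2 4 5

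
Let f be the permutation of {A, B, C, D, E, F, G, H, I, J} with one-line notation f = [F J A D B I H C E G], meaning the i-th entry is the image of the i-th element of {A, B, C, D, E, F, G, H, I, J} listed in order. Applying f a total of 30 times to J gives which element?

C

Tracing J → G → … returns to J after 9 steps, so J lies in a 9-cycle (A, F, I, E, B, J, G, H, C).
On a 9-cycle, f^9 is the identity, so f^30 = f^3 there (30 ≡ 3 mod 9).
Stepping 3 places around the cycle: J → G → H → C.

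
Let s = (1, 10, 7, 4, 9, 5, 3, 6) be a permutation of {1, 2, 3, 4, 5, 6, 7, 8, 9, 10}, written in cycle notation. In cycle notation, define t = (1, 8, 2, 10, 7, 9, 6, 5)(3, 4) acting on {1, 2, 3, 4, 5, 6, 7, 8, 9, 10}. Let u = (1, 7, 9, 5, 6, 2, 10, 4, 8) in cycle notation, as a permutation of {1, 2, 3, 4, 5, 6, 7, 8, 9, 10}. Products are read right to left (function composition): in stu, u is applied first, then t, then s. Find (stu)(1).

5

(stu)(1) = s(t(u(1))). u(1) = 7, then t(7) = 9, then s(9) = 5, so the result is 5.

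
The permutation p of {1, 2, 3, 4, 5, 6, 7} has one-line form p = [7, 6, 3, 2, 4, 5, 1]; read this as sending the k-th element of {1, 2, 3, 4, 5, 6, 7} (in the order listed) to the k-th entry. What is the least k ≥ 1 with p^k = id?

Writing p as disjoint cycles, the cycle lengths are 4, 2, 1.
The order of p is the least common multiple of its cycle lengths: lcm(4, 2) = 4.

4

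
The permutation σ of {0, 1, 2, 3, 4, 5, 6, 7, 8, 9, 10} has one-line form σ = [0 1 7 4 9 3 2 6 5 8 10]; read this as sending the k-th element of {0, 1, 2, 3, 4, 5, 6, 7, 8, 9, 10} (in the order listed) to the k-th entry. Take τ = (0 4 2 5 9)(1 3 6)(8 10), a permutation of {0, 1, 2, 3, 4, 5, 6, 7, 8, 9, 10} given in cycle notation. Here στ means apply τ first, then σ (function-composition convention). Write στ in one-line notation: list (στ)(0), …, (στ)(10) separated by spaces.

For each element, apply τ then σ: 0 → 4 → 9; 1 → 3 → 4; 2 → 5 → 3; 3 → 6 → 2; 4 → 2 → 7; 5 → 9 → 8; 6 → 1 → 1; 7 → 7 → 6; 8 → 10 → 10; 9 → 0 → 0; 10 → 8 → 5.
So στ in one-line form is 9 4 3 2 7 8 1 6 10 0 5.

9 4 3 2 7 8 1 6 10 0 5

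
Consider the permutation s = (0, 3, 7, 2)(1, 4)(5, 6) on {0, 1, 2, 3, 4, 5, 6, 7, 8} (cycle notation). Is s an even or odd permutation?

The cycle lengths are 4, 2, 2, 1.
A cycle is odd iff its length is even; s has 3 even-length cycles, so sgn(s) = (−1)^3 and s is odd.

odd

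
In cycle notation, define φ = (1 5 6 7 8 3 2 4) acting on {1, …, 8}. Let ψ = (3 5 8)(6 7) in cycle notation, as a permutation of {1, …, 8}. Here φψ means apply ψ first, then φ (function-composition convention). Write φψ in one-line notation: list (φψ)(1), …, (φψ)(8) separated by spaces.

5 4 6 1 3 8 7 2

Chase each element through ψ then φ: 1 → 1 → 5; 2 → 2 → 4; 3 → 5 → 6; 4 → 4 → 1; 5 → 8 → 3; 6 → 7 → 8; 7 → 6 → 7; 8 → 3 → 2.
Collecting the images, φψ = [5 4 6 1 3 8 7 2].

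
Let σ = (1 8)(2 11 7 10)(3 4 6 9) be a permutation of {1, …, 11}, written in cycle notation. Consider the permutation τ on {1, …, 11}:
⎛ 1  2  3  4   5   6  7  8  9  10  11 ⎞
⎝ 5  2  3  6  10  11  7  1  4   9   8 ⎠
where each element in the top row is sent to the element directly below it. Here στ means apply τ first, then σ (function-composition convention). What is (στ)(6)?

τ(6) = 11, then σ(11) = 7; composing gives (στ)(6) = 7.

7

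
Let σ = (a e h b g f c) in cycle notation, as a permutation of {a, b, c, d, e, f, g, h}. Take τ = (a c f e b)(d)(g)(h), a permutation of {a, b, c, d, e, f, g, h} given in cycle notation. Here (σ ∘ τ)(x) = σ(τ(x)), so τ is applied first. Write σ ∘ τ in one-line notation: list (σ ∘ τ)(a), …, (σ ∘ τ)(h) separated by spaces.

a e c d g h f b

(σ ∘ τ)(x) = σ(τ(x)). Computing each image: σ(τ(a)) = σ(c) = a, σ(τ(b)) = σ(a) = e, σ(τ(c)) = σ(f) = c, σ(τ(d)) = σ(d) = d, σ(τ(e)) = σ(b) = g, σ(τ(f)) = σ(e) = h, σ(τ(g)) = σ(g) = f, σ(τ(h)) = σ(h) = b.
Hence σ ∘ τ = [a e c d g h f b].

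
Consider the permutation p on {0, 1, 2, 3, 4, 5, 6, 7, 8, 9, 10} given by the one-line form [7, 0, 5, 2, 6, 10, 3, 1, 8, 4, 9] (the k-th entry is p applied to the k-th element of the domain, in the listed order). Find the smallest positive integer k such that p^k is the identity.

The disjoint-cycle form of p has cycle lengths 7, 3, 1.
The order is lcm(7, 3) = 21.

21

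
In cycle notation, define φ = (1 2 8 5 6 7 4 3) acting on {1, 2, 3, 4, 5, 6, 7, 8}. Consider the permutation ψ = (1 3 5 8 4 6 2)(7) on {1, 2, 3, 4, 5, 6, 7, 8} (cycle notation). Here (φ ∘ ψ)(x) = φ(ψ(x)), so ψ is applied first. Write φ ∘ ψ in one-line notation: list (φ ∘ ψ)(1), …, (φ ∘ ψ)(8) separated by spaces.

1 2 6 7 5 8 4 3

(φ ∘ ψ)(x) = φ(ψ(x)). Computing each image: φ(ψ(1)) = φ(3) = 1, φ(ψ(2)) = φ(1) = 2, φ(ψ(3)) = φ(5) = 6, φ(ψ(4)) = φ(6) = 7, φ(ψ(5)) = φ(8) = 5, φ(ψ(6)) = φ(2) = 8, φ(ψ(7)) = φ(7) = 4, φ(ψ(8)) = φ(4) = 3.
Hence φ ∘ ψ = [1 2 6 7 5 8 4 3].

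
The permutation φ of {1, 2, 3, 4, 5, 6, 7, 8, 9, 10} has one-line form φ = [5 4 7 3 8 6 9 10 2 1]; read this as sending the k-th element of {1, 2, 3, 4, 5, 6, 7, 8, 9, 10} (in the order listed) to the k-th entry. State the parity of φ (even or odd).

odd

In disjoint-cycle form the cycle lengths are 5, 4, 1.
A cycle of length ℓ contributes ℓ−1 transpositions, so φ is a product of 4 + 3 = 7 transpositions — odd.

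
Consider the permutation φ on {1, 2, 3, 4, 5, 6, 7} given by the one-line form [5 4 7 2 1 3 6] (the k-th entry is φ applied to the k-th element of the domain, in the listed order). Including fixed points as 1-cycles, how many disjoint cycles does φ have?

The cycle decomposition is (1 5)(2 4)(3 7 6), which has 3 cycles (counting 1-cycles).

3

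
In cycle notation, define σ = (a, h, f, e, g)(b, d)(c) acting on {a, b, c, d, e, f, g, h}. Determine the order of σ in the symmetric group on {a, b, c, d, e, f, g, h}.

The disjoint cycles have lengths 5, 2, 1.
Since disjoint cycles commute, ord(σ) = lcm(5, 2) = 10.

10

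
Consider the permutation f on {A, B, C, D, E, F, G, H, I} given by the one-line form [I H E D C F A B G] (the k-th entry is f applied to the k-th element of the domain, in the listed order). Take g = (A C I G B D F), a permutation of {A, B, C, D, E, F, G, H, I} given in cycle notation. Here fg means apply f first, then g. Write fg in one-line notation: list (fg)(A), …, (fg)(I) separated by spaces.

For each element, apply f then g: A → I → G; B → H → H; C → E → E; D → D → F; E → C → I; F → F → A; G → A → C; H → B → D; I → G → B.
So fg in one-line form is G H E F I A C D B.

G H E F I A C D B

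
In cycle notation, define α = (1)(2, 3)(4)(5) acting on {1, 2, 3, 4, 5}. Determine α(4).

The 1-cycle (4) fixes 4, so α(4) = 4.

4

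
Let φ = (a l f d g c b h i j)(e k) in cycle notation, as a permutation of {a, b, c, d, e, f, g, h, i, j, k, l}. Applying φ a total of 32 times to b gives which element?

b lies in the 10-cycle (a l f d g c b h i j).
Since the cycle has length 10, φ^32 acts on it the same as φ^2 (32 mod 10 = 2).
Advancing 2 steps from b: b → h → i.

i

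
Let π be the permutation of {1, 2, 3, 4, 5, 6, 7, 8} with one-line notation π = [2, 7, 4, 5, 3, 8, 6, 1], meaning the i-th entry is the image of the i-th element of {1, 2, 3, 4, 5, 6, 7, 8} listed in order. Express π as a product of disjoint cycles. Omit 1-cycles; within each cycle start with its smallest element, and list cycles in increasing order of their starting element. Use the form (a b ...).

(1 2 7 6 8)(3 4 5)

Start at 1 and follow images: 1 → 2 → 7 → 6 → 8 → 1, giving the cycle (1 2 7 6 8).
Repeating from the next unused element and collecting all non-trivial cycles gives (1 2 7 6 8)(3 4 5).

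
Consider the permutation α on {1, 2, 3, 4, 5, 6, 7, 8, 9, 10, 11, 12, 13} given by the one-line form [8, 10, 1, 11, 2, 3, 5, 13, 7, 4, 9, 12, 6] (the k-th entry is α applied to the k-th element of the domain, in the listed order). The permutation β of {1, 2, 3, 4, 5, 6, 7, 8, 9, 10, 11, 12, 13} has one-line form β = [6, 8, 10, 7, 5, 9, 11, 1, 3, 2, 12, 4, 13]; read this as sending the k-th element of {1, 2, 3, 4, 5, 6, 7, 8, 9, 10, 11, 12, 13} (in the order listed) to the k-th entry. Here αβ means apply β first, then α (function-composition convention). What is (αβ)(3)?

First apply β: β(3) = 10, then α(10) = 4. Thus (αβ)(3) = 4.

4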